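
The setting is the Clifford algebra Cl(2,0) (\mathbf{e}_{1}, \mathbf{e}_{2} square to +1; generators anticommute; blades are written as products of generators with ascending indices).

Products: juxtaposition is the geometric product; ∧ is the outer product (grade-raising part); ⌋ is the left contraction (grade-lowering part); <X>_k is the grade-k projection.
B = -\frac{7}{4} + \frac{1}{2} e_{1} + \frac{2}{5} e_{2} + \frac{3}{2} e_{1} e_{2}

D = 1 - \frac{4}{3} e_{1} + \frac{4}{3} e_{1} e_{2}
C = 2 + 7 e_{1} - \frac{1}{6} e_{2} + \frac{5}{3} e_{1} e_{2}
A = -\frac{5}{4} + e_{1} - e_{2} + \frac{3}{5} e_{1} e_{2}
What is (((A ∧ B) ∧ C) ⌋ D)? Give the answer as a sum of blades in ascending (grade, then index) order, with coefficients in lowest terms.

step 1: \frac{35}{16} - \frac{19}{8} e_{1} + \frac{5}{4} e_{2} - \frac{81}{40} e_{1} e_{2}
step 2: \frac{35}{8} + \frac{169}{16} e_{1} + \frac{205}{96} e_{2} - \frac{1051}{120} e_{1} e_{2}
step 3: \frac{709}{360} - \frac{625}{72} e_{1} + \frac{169}{12} e_{2} + \frac{35}{6} e_{1} e_{2}
Answer: \frac{709}{360} - \frac{625}{72} e_{1} + \frac{169}{12} e_{2} + \frac{35}{6} e_{1} e_{2}


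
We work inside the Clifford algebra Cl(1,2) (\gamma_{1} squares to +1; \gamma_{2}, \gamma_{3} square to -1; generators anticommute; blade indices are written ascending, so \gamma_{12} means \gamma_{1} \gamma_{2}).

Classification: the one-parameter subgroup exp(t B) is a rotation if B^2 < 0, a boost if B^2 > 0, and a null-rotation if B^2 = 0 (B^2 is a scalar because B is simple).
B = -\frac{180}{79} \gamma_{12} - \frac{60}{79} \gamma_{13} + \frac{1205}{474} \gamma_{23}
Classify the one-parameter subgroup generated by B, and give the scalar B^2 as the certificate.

B^2 term by term: the squares give (-\frac{180}{79})^2*(\gamma_{12})^2 + (-\frac{60}{79})^2*(\gamma_{13})^2 + (\frac{1205}{474})^2*(\gamma_{23})^2 = \frac{32400}{6241}*(+1) + \frac{3600}{6241}*(+1) + \frac{1452025}{224676}*(-1) = -\frac{25}{36} (each basis 2-blade squares to minus the product of its generators' squares); cross terms between blades sharing an index anticommute and cancel. So B^2 = -\frac{25}{36}.
Answer: rotation, certificate B^2 = -\frac{25}{36}. Check the certificate: B^2 = -\frac{25}{36}, and that sign is decisive whatever form B takes.


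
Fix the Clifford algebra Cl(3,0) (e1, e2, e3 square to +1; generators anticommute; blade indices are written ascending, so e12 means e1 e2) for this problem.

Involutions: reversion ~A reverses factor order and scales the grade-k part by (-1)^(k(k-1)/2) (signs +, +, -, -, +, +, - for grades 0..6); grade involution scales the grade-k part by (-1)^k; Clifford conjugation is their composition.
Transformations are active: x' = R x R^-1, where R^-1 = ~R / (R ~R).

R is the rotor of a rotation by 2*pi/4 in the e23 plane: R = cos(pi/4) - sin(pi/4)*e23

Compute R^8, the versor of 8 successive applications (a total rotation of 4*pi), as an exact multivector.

Because a rotor carries half the rotation angle, composing 8 copies of this e23-plane rotor multiplies the phase: 8*(pi/4) = 2*pi, hence R^8 = cos(2*pi) - sin(2*pi)*e23.
cos(2*pi) = 1 and sin(2*pi) = 0, so R^8 = 1. The total rotation 4*pi is 2 full turns, so every vector returns to itself, yet the rotor is +1, back on the identity sheet (an even number of 2*pi turns).
Answer: 1


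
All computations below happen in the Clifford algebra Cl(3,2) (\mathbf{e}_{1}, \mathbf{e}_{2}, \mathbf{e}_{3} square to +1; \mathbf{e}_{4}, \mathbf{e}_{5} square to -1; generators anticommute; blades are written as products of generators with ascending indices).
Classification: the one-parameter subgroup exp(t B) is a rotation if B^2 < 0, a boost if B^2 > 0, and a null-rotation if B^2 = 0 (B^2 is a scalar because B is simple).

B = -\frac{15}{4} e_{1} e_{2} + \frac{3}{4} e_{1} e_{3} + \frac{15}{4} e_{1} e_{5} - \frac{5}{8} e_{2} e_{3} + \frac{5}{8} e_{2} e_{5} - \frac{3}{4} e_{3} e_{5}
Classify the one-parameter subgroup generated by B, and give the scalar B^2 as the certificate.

B^2 term by term: the squares give (-\frac{15}{4})^2*(e_{1} e_{2})^2 + (\frac{3}{4})^2*(e_{1} e_{3})^2 + (\frac{15}{4})^2*(e_{1} e_{5})^2 + (-\frac{5}{8})^2*(e_{2} e_{3})^2 + (\frac{5}{8})^2*(e_{2} e_{5})^2 + (-\frac{3}{4})^2*(e_{3} e_{5})^2 = \frac{225}{16}*(-1) + \frac{9}{16}*(-1) + \frac{225}{16}*(+1) + \frac{25}{64}*(-1) + \frac{25}{64}*(+1) + \frac{9}{16}*(+1) = 0 (each basis 2-blade squares to minus the product of its generators' squares); cross terms between blades sharing an index anticommute and cancel; the commuting (index-disjoint) pairs give grade-4 terms 2*c*c'*(blade product), which cancel blade by blade — e_{1} e_{2} e_{3} e_{5}: \frac{45}{8} - \frac{15}{16} - \frac{75}{16} = 0 — confirming B is simple. So B^2 = 0.
Answer: null-rotation, certificate B^2 = 0. No conjugation can change B^2 = 0; the sign gives the class.


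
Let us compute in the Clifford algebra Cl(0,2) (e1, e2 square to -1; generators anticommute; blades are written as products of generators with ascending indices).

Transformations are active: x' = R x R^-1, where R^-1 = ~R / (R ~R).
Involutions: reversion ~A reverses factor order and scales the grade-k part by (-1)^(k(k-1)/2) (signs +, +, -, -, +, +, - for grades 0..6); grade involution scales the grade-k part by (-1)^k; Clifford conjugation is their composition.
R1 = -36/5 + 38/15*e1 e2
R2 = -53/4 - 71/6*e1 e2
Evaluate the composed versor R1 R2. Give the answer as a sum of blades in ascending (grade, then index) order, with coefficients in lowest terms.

Distribute over the terms of R1 (each basis-blade product reordered to ascending indices, repeated generators contracted through their squares):
(-36/5) R2 = 477/5 + 426/5*e1 e2
(38/15*e1 e2) R2 = 1349/45 - 1007/30*e1 e2
Summing the partial products and collecting blades:
Answer: 5642/45 + 1549/30*e1 e2


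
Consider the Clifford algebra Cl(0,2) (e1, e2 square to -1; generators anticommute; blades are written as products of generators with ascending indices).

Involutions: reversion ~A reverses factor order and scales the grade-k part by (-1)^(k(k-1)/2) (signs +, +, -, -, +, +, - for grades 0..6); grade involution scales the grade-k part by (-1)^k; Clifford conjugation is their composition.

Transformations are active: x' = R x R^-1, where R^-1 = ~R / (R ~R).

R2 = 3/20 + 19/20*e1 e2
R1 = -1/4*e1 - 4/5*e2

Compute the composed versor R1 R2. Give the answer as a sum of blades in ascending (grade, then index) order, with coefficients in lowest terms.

Distribute over the terms of R1 (each basis-blade product reordered to ascending indices, repeated generators contracted through their squares):
(-1/4*e1) R2 = -3/80*e1 + 19/80*e2
(-4/5*e2) R2 = -19/25*e1 - 3/25*e2
Summing the partial products and collecting blades:
Answer: -319/400*e1 + 47/400*e2


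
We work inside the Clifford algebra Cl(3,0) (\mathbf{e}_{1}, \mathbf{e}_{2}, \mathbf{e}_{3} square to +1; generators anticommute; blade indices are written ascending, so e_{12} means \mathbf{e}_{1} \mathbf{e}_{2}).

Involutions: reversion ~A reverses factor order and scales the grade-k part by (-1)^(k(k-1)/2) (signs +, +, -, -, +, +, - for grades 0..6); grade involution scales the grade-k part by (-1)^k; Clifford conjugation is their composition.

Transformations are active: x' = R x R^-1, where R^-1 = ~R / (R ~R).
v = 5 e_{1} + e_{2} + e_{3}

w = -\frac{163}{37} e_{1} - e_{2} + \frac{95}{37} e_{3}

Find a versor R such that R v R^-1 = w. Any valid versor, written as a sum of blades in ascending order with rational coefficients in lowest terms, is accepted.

Equal squares first: v^2 = w^2 = 27. Then v + w = \frac{22}{37} e_{1} + \frac{132}{37} e_{3} is a versor taking v to w, provided it is invertible.
Answer: \frac{22}{37} e_{1} + \frac{132}{37} e_{3}


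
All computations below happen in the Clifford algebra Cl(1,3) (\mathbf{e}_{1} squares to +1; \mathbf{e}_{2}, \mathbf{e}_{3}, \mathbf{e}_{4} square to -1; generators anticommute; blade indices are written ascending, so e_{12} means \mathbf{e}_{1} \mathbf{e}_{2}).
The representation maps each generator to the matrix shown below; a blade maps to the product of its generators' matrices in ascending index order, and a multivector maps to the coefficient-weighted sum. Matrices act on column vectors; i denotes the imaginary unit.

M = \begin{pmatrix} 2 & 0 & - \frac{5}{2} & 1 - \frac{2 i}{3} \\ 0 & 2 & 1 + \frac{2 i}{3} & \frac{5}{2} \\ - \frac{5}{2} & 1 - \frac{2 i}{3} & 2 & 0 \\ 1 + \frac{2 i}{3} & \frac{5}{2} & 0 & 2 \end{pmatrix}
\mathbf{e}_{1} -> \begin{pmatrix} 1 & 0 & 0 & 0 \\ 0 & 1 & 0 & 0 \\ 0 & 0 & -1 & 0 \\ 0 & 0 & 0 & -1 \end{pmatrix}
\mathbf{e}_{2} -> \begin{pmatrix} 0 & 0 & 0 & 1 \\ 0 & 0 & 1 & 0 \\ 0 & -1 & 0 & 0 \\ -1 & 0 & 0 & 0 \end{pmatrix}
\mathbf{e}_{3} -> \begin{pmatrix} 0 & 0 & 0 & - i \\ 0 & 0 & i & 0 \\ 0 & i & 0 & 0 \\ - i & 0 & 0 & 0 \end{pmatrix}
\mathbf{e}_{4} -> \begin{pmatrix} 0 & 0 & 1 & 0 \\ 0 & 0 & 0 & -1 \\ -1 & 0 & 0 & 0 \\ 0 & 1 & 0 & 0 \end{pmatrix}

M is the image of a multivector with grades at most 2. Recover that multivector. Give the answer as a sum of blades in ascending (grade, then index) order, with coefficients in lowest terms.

Method: the blade images are trace-orthogonal — tr(rho(e_A) rho(e_B)^-1) = 4 if A = B and 0 otherwise — and rho(e_A)^-1 = (e_A)^2 * rho(e_A) with (e_A)^2 = +1 or -1, so the coefficient of e_A in the preimage is (e_A)^2 * tr(M rho(e_A))/4.
Nonzero projections over blades of grade <= 2: 1: (1)^2 = +1, tr(M 1) = 8, coefficient 2; e_{12}: (e_{12})^2 = +1, tr(M rho(e_{12})) = 4, coefficient 1; e_{13}: (e_{13})^2 = +1, tr(M rho(e_{13})) = \frac{8}{3}, coefficient \frac{2}{3}; e_{14}: (e_{14})^2 = +1, tr(M rho(e_{14})) = -10, coefficient -\frac{5}{2}. Every other blade of grade <= 2 projects to 0.
Answer: 2 + e_{12} + \frac{2}{3} e_{13} - \frac{5}{2} e_{14}


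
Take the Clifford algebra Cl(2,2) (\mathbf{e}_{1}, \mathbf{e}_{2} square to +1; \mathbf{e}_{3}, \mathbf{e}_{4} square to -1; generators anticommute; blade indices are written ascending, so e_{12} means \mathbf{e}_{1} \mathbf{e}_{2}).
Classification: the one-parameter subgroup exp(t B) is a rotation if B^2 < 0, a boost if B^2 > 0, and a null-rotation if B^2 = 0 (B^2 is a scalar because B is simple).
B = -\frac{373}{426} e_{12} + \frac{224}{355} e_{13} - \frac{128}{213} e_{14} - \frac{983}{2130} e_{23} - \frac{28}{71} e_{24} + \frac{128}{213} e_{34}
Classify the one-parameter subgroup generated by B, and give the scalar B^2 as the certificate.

B^2 term by term: the squares give (-\frac{373}{426})^2*(e_{12})^2 + (\frac{224}{355})^2*(e_{13})^2 + (-\frac{128}{213})^2*(e_{14})^2 + (-\frac{983}{2130})^2*(e_{23})^2 + (-\frac{28}{71})^2*(e_{24})^2 + (\frac{128}{213})^2*(e_{34})^2 = \frac{139129}{181476}*(-1) + \frac{50176}{126025}*(+1) + \frac{16384}{45369}*(+1) + \frac{966289}{4536900}*(+1) + \frac{784}{5041}*(+1) + \frac{16384}{45369}*(-1) = 0 (each basis 2-blade squares to minus the product of its generators' squares); cross terms between blades sharing an index anticommute and cancel; the commuting (index-disjoint) pairs give grade-4 terms 2*c*c'*(blade product), which cancel blade by blade — e_{1234}: -\frac{47744}{45369} + \frac{12544}{25205} + \frac{125824}{226845} = 0 — confirming B is simple. So B^2 = 0.
Answer: null-rotation, certificate B^2 = 0. Why this suffices: the scalar 0 survives any versor conjugation, so its sign alone determines the class however B is presented.


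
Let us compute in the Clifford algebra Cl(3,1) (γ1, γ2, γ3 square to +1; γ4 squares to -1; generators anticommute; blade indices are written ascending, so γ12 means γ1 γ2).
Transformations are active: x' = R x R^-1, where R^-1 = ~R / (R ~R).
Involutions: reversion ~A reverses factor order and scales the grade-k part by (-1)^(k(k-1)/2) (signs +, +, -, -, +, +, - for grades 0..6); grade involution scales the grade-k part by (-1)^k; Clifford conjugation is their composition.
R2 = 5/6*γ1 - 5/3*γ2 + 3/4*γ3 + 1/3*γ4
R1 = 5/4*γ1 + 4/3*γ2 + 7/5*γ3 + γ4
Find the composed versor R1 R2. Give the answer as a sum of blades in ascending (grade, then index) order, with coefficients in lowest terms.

Distribute over the terms of R1 (each basis-blade product reordered to ascending indices, repeated generators contracted through their squares):
(5/4*γ1) R2 = 25/24 - 25/12*γ12 + 15/16*γ13 + 5/12*γ14
(4/3*γ2) R2 = -20/9 - 10/9*γ12 + γ23 + 4/9*γ24
(7/5*γ3) R2 = 21/20 - 7/6*γ13 + 7/3*γ23 + 7/15*γ34
(γ4) R2 = -1/3 - 5/6*γ14 + 5/3*γ24 - 3/4*γ34
Summing the partial products and collecting blades:
Answer: -167/360 - 115/36*γ12 - 11/48*γ13 - 5/12*γ14 + 10/3*γ23 + 19/9*γ24 - 17/60*γ34


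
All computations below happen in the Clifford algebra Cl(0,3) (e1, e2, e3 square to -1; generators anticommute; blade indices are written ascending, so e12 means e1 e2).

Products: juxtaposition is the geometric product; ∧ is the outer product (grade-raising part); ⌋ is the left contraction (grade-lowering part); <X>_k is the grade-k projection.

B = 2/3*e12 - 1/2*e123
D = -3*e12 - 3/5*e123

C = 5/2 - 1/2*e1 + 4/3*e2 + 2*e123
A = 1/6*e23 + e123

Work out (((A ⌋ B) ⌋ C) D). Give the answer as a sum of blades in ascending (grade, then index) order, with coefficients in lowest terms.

step 1: -1/2 + 1/12*e1
step 2: -29/24 + 1/4*e1 - 2/3*e2 - 1/6*e23 - e123
step 3: 3/5 + 19/10*e1 + 3/4*e2 - 3*e3 + 29/8*e12 + 9/10*e13 + 3/20*e23 + 29/40*e123
Answer: 3/5 + 19/10*e1 + 3/4*e2 - 3*e3 + 29/8*e12 + 9/10*e13 + 3/20*e23 + 29/40*e123


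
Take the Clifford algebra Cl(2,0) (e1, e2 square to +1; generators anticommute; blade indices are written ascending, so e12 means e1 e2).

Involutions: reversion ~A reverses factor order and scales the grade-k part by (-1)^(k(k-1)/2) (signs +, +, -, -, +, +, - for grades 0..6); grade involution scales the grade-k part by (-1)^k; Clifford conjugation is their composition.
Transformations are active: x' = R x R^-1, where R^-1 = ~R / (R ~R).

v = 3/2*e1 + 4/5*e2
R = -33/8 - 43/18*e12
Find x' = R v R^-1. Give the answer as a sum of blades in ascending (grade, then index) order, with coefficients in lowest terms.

~R = -33/8 + 43/18*e12, and R ~R = 117793/5184, so R^-1 = ~R / (117793/5184).
R v = -5831/720*e1 + 17/60*e2
Answer: 99807/69290*e1 - 6256/6929*e2


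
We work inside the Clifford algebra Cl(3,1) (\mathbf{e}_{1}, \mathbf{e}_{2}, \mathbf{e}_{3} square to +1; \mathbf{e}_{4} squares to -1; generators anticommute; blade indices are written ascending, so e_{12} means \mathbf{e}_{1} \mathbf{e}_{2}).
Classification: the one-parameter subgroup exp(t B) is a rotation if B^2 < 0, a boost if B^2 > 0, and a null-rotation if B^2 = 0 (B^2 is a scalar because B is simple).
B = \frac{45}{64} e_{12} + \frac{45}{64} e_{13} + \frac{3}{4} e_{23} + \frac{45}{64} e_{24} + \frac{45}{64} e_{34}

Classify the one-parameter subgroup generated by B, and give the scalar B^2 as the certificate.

B^2 term by term: the squares give (\frac{45}{64})^2*(e_{12})^2 + (\frac{45}{64})^2*(e_{13})^2 + (\frac{3}{4})^2*(e_{23})^2 + (\frac{45}{64})^2*(e_{24})^2 + (\frac{45}{64})^2*(e_{34})^2 = \frac{2025}{4096}*(-1) + \frac{2025}{4096}*(-1) + \frac{9}{16}*(-1) + \frac{2025}{4096}*(+1) + \frac{2025}{4096}*(+1) = -\frac{9}{16} (each basis 2-blade squares to minus the product of its generators' squares); cross terms between blades sharing an index anticommute and cancel; the commuting (index-disjoint) pairs give grade-4 terms 2*c*c'*(blade product), which cancel blade by blade — e_{1234}: \frac{2025}{2048} - \frac{2025}{2048} = 0 — confirming B is simple. So B^2 = -\frac{9}{16}.
Answer: rotation, certificate B^2 = -\frac{9}{16}. Because -\frac{9}{16} is invariant under every versor sandwich, the classification follows from its sign alone.


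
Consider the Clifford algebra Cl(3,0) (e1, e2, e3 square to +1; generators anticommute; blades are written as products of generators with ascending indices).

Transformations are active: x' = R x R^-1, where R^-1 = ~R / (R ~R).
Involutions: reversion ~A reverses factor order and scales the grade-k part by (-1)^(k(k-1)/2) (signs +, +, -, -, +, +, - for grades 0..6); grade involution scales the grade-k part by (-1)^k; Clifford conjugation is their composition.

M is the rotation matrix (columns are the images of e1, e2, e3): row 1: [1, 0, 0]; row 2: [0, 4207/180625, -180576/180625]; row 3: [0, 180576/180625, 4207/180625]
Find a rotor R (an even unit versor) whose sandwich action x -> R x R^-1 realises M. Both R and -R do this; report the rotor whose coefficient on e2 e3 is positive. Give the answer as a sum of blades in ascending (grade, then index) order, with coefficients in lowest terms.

Method: write R = a + b12*e1 e2 + b13*e1 e3 + b23*e2 e3 with a^2 + b12^2 + b13^2 + b23^2 = 1 (so R^-1 = ~R). Expanding the columns R e_j ~R gives tr M = 4a^2 - 1 and, from the antisymmetric part, M21 - M12 = -4a*b12, M13 - M31 = 4a*b13, M32 - M23 = -4a*b23.
Here tr M = 189039/180625, so a^2 = (1 + tr M)/4 = 92416/180625 and a = ±304/425. Taking a = 304/425: M21 - M12 = 0, M13 - M31 = 0, M32 - M23 = 361152/180625, giving b12 = 0, b13 = 0, b23 = -297/425, i.e. R = 304/425 - 297/425*e2 e3.
Its e2 e3 coefficient is negative, so report the other preimage -R.
Answer: -304/425 + 297/425*e2 e3. Recall the cover is two-to-one: with M of trace 189039/180625, both preimages act alike, and the stated e2 e3 sign chooses the sheet.


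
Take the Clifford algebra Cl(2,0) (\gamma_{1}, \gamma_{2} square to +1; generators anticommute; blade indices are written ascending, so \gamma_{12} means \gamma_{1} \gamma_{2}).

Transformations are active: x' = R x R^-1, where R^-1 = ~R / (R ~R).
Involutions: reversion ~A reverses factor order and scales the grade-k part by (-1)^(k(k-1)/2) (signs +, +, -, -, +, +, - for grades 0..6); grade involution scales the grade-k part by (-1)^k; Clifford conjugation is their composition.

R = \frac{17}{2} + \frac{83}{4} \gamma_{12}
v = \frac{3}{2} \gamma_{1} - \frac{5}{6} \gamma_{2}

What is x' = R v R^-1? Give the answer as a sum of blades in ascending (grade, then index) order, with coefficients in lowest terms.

~R = \frac{17}{2} - \frac{83}{4} \gamma_{12}, and R ~R = \frac{8045}{16}, so R^-1 = ~R / (\frac{8045}{16}).
R v = -\frac{109}{24} \gamma_{1} - \frac{917}{24} \gamma_{2}
Answer: -\frac{79817}{48270} \gamma_{1} - \frac{7377}{16090} \gamma_{2}


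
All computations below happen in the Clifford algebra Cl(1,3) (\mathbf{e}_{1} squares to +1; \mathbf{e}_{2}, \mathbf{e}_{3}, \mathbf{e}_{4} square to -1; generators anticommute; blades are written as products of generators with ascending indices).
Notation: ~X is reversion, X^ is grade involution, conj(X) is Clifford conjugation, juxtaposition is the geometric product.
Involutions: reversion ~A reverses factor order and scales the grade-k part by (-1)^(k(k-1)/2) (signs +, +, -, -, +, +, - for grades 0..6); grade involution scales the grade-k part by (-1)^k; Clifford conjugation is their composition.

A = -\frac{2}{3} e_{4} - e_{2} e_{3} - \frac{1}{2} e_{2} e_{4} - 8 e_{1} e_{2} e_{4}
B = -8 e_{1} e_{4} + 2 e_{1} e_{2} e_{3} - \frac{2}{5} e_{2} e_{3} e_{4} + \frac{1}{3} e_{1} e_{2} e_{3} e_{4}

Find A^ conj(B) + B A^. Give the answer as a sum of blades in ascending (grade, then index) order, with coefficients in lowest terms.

first term: \frac{22}{3} e_{1} - 64 e_{2} + \frac{43}{15} e_{3} - \frac{2}{5} e_{4} + 4 e_{1} e_{2} - \frac{101}{30} e_{1} e_{3} + \frac{1}{3} e_{1} e_{4} + \frac{4}{15} e_{2} e_{3} - 16 e_{3} e_{4} + \frac{2}{9} e_{1} e_{2} e_{3} + e_{1} e_{3} e_{4} - \frac{28}{3} e_{1} e_{2} e_{3} e_{4}
second term: \frac{22}{3} e_{1} + 64 e_{2} - \frac{37}{15} e_{3} - \frac{2}{5} e_{4} + 4 e_{1} e_{2} + \frac{91}{30} e_{1} e_{3} + \frac{1}{3} e_{1} e_{4} + \frac{4}{15} e_{2} e_{3} + 16 e_{3} e_{4} - \frac{2}{9} e_{1} e_{2} e_{3} - e_{1} e_{3} e_{4} + \frac{28}{3} e_{1} e_{2} e_{3} e_{4}
Answer: \frac{44}{3} e_{1} + \frac{2}{5} e_{3} - \frac{4}{5} e_{4} + 8 e_{1} e_{2} - \frac{1}{3} e_{1} e_{3} + \frac{2}{3} e_{1} e_{4} + \frac{8}{15} e_{2} e_{3}


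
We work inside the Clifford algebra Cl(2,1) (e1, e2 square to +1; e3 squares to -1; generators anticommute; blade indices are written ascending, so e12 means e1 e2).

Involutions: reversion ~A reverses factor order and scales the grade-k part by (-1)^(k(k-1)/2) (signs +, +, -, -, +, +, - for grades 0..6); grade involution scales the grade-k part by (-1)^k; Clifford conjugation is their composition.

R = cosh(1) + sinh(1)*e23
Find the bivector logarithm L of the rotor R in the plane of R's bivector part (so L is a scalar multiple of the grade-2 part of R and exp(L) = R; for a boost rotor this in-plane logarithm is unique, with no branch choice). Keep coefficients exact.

The scalar part of R is cosh(1), which determines |rapidity| via cosh; the sign lives in the bivector part, and pairing them (bivector part over sinh of the rapidity = the plane) gives the unique in-plane L = rapidity * plane.
Concretely: cosh(rapidity) = cosh(1) gives rapidity = ±1, and since rapidity/sinh(rapidity) is even the sign is immaterial: L = (rapidity/sinh(rapidity)) * <R>_2 = (1/sinh(1)) * <R>_2.
Answer: e23


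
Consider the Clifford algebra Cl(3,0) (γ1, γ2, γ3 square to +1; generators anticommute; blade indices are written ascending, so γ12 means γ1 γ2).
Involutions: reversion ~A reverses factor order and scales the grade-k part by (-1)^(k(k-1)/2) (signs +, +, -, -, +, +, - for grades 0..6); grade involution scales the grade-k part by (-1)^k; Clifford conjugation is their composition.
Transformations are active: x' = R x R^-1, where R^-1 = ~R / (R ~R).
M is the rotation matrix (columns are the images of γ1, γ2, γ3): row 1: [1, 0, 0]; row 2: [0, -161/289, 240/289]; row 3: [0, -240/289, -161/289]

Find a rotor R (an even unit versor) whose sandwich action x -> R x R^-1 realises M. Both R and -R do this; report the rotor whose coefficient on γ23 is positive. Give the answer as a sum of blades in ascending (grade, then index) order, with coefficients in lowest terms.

Method: write R = a + b12*γ12 + b13*γ13 + b23*γ23 with a^2 + b12^2 + b13^2 + b23^2 = 1 (so R^-1 = ~R). Expanding the columns R e_j ~R gives tr M = 4a^2 - 1 and, from the antisymmetric part, M21 - M12 = -4a*b12, M13 - M31 = 4a*b13, M32 - M23 = -4a*b23.
Here tr M = -33/289, so a^2 = (1 + tr M)/4 = 64/289 and a = ±8/17. Taking a = 8/17: M21 - M12 = 0, M13 - M31 = 0, M32 - M23 = -480/289, giving b12 = 0, b13 = 0, b23 = 15/17, i.e. R = 8/17 + 15/17*γ23.
Its γ23 coefficient is already positive.
Answer: 8/17 + 15/17*γ23. Key observation: the double cover Spin(3) -> SO(3) sends R and -R to the same matrix (trace -33/289 here), so the stated sign of the γ23 coefficient is what selects one sheet.


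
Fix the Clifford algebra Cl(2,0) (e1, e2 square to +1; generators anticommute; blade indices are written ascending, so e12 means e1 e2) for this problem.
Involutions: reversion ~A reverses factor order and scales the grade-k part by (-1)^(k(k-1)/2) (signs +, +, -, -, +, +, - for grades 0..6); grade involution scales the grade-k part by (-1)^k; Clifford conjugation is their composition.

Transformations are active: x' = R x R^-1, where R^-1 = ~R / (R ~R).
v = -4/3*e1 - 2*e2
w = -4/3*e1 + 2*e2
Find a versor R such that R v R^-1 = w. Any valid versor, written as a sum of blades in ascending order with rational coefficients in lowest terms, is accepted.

Construction: equal norms (both 52/9) license R = v + w = -8/3*e1 — nothing changes along that direction, while (v - w)/2 changes sign, so v maps onto w.
Answer: -8/3*e1


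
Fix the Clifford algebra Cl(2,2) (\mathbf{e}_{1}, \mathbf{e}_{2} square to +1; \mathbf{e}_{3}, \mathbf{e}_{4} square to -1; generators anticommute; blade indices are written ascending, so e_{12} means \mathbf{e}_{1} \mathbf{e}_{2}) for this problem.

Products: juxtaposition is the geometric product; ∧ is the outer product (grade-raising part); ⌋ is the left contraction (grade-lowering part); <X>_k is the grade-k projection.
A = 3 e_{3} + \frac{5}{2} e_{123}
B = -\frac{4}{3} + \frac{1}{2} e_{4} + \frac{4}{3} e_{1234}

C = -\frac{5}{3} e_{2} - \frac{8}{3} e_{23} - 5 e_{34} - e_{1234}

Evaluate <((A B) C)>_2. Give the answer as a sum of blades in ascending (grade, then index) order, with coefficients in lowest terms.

step 1: -4 e_{3} + \frac{10}{3} e_{4} + \frac{3}{2} e_{34} - \frac{10}{3} e_{123} - 4 e_{124} + \frac{5}{4} e_{1234}
step 2: \frac{25}{4} + \frac{80}{9} e_{1} + \frac{32}{3} e_{2} - \frac{62}{3} e_{3} - \frac{50}{3} e_{4} + \frac{31}{4} e_{12} - \frac{50}{9} e_{13} - 10 e_{14} - \frac{20}{3} e_{23} + \frac{14}{9} e_{24} + \frac{50}{3} e_{123} - \frac{62}{3} e_{124} + \frac{103}{12} e_{134} - \frac{205}{18} e_{234}
step 3: \frac{31}{4} e_{12} - \frac{50}{9} e_{13} - 10 e_{14} - \frac{20}{3} e_{23} + \frac{14}{9} e_{24}
Answer: \frac{31}{4} e_{12} - \frac{50}{9} e_{13} - 10 e_{14} - \frac{20}{3} e_{23} + \frac{14}{9} e_{24}


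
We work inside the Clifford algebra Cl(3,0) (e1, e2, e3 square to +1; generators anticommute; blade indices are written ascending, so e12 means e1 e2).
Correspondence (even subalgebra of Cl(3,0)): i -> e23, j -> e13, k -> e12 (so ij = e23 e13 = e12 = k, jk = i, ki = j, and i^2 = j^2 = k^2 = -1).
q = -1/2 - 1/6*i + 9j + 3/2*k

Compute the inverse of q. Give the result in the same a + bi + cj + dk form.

In blades: q = -1/2 + 3/2*e12 + 9*e13 - 1/6*e23.
With qbar = -1/2 - 3/2*e12 - 9*e13 + 1/6*e23 (scalar fixed, mapped units negated), q qbar = 3007/36 (the sum of squared coefficients), so q^-1 = qbar / (3007/36) = -18/3007 - 54/3007*e12 - 324/3007*e13 + 6/3007*e23; translating back:
Answer: -18/3007 + 6/3007*i - 324/3007*j - 54/3007*k


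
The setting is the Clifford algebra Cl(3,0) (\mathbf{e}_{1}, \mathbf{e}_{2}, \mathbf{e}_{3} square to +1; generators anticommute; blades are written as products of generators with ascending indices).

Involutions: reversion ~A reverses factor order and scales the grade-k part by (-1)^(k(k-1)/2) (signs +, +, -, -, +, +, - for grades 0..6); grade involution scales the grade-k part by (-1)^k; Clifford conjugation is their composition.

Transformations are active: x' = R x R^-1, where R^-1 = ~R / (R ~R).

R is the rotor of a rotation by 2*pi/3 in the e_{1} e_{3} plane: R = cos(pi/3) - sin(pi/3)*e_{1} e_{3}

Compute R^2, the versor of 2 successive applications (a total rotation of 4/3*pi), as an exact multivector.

The rotor phase is half the rotation angle and phases add under composition, so 2 steps in the e_{1} e_{3} plane accumulate phase 2*(pi/3) = \frac{2 \pi}{3}: R^2 = cos(\frac{2 \pi}{3}) - sin(\frac{2 \pi}{3})*e_{1} e_{3}.
cos(\frac{2 \pi}{3}) = - \frac{1}{2} and sin(\frac{2 \pi}{3}) = \frac{\sqrt{3}}{2}, so R^2 = -\frac{1}{2} - \frac{\sqrt{3}}{2} e_{1} e_{3}. The net rotation is 4/3*pi; the rotor keeps the half-angle phase exactly.
Answer: -\frac{1}{2} - \frac{\sqrt{3}}{2} e_{1} e_{3}


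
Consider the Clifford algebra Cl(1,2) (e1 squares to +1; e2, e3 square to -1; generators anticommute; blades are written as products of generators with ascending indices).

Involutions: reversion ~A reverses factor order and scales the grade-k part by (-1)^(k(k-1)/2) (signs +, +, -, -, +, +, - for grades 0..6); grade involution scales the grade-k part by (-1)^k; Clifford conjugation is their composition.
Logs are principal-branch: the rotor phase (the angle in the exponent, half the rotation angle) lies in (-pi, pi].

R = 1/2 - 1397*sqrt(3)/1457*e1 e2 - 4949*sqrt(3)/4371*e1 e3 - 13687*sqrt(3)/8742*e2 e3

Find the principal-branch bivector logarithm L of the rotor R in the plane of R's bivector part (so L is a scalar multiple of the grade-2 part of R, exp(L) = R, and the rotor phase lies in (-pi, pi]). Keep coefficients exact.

The scalar part of R is 1/2, and that scalar determines the rotor phase on the principal branch; recovering the unit plane as bivector-part over sine of the phase gives L = phase * plane.
Concretely: cos(phase) = 1/2 gives phase = ±pi/3, and since phase/sin(phase) is even the sign is immaterial: L = (phase/sin(phase)) * <R>_2 = (2*sqrt(3)*pi/9) * <R>_2.
Answer: -2794*pi/4371*e1 e2 - 9898*pi/13113*e1 e3 - 13687*pi/13113*e2 e3


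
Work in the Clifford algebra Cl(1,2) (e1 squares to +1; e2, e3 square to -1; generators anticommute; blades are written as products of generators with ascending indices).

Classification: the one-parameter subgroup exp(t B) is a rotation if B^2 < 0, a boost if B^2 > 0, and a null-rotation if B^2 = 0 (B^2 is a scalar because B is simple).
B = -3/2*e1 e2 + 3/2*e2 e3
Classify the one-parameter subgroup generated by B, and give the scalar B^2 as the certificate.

B^2 term by term: the squares give (-3/2)^2*(e1 e2)^2 + (3/2)^2*(e2 e3)^2 = 9/4*(+1) + 9/4*(-1) = 0 (each basis 2-blade squares to minus the product of its generators' squares); cross terms between blades sharing an index anticommute and cancel. So B^2 = 0.
Answer: null-rotation, certificate B^2 = 0. The invariant at work: B^2 = 0 is unchanged by conjugation, hence its sign classifies the subgroup whatever basis B is written in.


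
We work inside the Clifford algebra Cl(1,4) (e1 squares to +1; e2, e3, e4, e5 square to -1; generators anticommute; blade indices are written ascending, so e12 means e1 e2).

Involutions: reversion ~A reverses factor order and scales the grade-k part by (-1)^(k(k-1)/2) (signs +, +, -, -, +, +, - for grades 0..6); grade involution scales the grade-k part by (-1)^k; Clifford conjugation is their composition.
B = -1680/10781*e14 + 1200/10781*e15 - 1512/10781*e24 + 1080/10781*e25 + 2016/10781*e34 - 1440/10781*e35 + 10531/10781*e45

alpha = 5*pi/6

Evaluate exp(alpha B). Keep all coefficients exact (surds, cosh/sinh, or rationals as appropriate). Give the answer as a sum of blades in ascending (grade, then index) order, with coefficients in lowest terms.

B^2 term by term: the squares give (-1680/10781)^2*(e14)^2 + (1200/10781)^2*(e15)^2 + (-1512/10781)^2*(e24)^2 + (1080/10781)^2*(e25)^2 + (2016/10781)^2*(e34)^2 + (-1440/10781)^2*(e35)^2 + (10531/10781)^2*(e45)^2 = 2822400/116229961*(+1) + 1440000/116229961*(+1) + 2286144/116229961*(-1) + 1166400/116229961*(-1) + 4064256/116229961*(-1) + 2073600/116229961*(-1) + 110901961/116229961*(-1) = -1 (each basis 2-blade squares to minus the product of its generators' squares); cross terms between blades sharing an index anticommute and cancel; the commuting (index-disjoint) pairs give grade-4 terms 2*c*c'*(blade product), which cancel blade by blade — e1245: 3628800/116229961 - 3628800/116229961 = 0; e1345: -4838400/116229961 + 4838400/116229961 = 0; e2345: -4354560/116229961 + 4354560/116229961 = 0 — confirming B is simple. So B^2 = -1.
B^2 = -1 — B^2 < 0, so the exponential closes trigonometrically: l = 1, alpha*l = 5*pi/6, so exp(alpha B) = cos(5*pi/6) + (sin(5*pi/6)/1)*B = -sqrt(3)/2 + (1/2)*B.
Answer: -sqrt(3)/2 - 840/10781*e14 + 600/10781*e15 - 756/10781*e24 + 540/10781*e25 + 1008/10781*e34 - 720/10781*e35 + 10531/21562*e45


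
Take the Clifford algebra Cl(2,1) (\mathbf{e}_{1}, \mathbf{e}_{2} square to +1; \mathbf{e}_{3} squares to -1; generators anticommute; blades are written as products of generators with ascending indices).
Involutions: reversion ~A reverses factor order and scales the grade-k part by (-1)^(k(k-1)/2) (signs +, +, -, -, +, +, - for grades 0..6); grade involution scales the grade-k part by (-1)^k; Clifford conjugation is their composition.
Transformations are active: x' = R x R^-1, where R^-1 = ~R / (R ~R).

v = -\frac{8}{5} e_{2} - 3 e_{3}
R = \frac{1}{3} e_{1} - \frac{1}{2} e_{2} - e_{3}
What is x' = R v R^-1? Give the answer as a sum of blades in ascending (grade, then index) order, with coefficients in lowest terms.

~R = \frac{1}{3} e_{1} - \frac{1}{2} e_{2} - e_{3}, and R ~R = -\frac{23}{36}, so R^-1 = ~R / (-\frac{23}{36}).
R v = -\frac{11}{5} - \frac{8}{15} e_{1} e_{2} - e_{1} e_{3} - \frac{1}{10} e_{2} e_{3}
Answer: \frac{264}{115} e_{1} - \frac{212}{115} e_{2} - \frac{447}{115} e_{3}


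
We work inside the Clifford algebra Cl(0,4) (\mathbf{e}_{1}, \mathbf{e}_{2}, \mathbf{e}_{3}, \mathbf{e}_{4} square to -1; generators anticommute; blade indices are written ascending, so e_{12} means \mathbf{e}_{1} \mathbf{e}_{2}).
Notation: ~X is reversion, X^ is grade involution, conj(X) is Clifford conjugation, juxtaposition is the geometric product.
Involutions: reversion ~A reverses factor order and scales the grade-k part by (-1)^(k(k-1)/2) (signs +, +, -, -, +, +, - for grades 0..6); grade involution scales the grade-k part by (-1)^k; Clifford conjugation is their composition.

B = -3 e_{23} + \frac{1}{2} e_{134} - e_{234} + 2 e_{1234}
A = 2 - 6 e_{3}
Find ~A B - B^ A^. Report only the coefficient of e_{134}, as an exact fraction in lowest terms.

first term: 18 e_{2} - 3 e_{14} - 6 e_{23} + 6 e_{24} + 12 e_{124} + e_{134} - 2 e_{234} + 4 e_{1234}
second term: 18 e_{2} - 3 e_{14} - 6 e_{23} + 6 e_{24} + 12 e_{124} - e_{134} + 2 e_{234} + 4 e_{1234}
Answer: 2


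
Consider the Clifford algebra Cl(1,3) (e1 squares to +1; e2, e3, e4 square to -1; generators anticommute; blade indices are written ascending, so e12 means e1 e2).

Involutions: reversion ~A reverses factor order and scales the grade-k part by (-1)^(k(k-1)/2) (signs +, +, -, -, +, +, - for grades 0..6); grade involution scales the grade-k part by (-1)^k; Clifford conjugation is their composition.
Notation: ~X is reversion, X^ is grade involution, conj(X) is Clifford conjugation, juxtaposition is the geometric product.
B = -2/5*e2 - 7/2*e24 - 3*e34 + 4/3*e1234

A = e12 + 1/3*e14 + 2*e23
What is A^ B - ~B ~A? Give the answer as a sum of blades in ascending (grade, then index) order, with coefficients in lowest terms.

first term: 2/5*e1 - 4/5*e3 - 7/6*e12 - e13 + 5/6*e14 + 4/9*e23 + 6*e24 - 17/3*e34 + 2/15*e124 - 3*e1234
second term: 2/5*e1 - 4/5*e3 + 7/6*e12 + e13 - 5/6*e14 - 4/9*e23 - 6*e24 + 17/3*e34 - 2/15*e124 - 3*e1234
Answer: -7/3*e12 - 2*e13 + 5/3*e14 + 8/9*e23 + 12*e24 - 34/3*e34 + 4/15*e124


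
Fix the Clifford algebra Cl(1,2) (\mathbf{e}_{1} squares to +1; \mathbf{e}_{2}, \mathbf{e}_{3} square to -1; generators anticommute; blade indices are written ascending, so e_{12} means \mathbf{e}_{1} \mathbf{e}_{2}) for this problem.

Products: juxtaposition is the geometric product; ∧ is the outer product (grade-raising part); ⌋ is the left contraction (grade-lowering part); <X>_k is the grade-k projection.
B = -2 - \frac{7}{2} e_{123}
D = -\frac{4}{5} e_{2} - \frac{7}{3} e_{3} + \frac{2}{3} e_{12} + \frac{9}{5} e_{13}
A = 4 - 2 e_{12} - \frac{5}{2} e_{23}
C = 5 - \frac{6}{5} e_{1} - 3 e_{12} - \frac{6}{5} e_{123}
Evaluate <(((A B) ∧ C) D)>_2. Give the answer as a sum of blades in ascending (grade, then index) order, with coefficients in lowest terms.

step 1: -8 - \frac{35}{4} e_{1} + 7 e_{3} + 4 e_{12} + 5 e_{23} - 14 e_{123}
step 2: -40 - \frac{683}{20} e_{1} + 35 e_{3} + 44 e_{12} + \frac{42}{5} e_{13} + 25 e_{23} - \frac{437}{5} e_{123}
step 3: \frac{3153}{25} + \frac{589}{5} e_{1} + \frac{33733}{150} e_{2} - \frac{13921}{300} e_{3} - \frac{6207}{25} e_{12} + \frac{9427}{100} e_{13} - \frac{228}{5} e_{23} - \frac{5446}{75} e_{123}
step 4: -\frac{6207}{25} e_{12} + \frac{9427}{100} e_{13} - \frac{228}{5} e_{23}
Answer: -\frac{6207}{25} e_{12} + \frac{9427}{100} e_{13} - \frac{228}{5} e_{23}


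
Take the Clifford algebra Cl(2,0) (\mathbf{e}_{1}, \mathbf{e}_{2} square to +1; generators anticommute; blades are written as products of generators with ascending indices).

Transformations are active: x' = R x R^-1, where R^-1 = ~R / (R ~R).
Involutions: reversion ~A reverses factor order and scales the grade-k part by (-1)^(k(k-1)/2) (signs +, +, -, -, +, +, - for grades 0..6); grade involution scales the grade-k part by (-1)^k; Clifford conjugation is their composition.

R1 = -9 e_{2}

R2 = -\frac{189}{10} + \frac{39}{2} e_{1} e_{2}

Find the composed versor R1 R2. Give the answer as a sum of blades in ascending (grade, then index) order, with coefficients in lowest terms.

Distribute over the terms of R1 (each basis-blade product reordered to ascending indices, repeated generators contracted through their squares):
(-9 e_{2}) R2 = \frac{351}{2} e_{1} + \frac{1701}{10} e_{2}
Answer: \frac{351}{2} e_{1} + \frac{1701}{10} e_{2}


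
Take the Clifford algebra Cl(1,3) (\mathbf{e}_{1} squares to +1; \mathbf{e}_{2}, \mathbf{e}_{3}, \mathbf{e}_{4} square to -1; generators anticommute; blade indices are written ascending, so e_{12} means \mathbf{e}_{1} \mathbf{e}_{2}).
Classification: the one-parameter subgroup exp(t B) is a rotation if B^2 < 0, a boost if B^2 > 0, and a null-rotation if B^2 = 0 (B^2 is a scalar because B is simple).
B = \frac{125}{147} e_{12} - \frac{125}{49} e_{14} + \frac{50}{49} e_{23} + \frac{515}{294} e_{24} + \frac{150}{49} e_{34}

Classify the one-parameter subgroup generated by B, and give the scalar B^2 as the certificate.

B^2 term by term: the squares give (\frac{125}{147})^2*(e_{12})^2 + (-\frac{125}{49})^2*(e_{14})^2 + (\frac{50}{49})^2*(e_{23})^2 + (\frac{515}{294})^2*(e_{24})^2 + (\frac{150}{49})^2*(e_{34})^2 = \frac{15625}{21609}*(+1) + \frac{15625}{2401}*(+1) + \frac{2500}{2401}*(-1) + \frac{265225}{86436}*(-1) + \frac{22500}{2401}*(-1) = -\frac{25}{4} (each basis 2-blade squares to minus the product of its generators' squares); cross terms between blades sharing an index anticommute and cancel; the commuting (index-disjoint) pairs give grade-4 terms 2*c*c'*(blade product), which cancel blade by blade — e_{1234}: \frac{12500}{2401} - \frac{12500}{2401} = 0 — confirming B is simple. So B^2 = -\frac{25}{4}.
Answer: rotation, certificate B^2 = -\frac{25}{4}. One invariant decides it: the square -\frac{25}{4} survives every conjugation, and its sign is exactly the classification.


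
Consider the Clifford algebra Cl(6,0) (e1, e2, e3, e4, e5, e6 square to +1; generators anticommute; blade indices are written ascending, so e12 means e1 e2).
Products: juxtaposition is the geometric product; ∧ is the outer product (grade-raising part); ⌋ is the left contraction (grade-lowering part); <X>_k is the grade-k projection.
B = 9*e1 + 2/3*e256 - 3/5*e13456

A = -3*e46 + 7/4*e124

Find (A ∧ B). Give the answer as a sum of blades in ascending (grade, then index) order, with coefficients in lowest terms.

step 1: -27*e146
Answer: -27*e146


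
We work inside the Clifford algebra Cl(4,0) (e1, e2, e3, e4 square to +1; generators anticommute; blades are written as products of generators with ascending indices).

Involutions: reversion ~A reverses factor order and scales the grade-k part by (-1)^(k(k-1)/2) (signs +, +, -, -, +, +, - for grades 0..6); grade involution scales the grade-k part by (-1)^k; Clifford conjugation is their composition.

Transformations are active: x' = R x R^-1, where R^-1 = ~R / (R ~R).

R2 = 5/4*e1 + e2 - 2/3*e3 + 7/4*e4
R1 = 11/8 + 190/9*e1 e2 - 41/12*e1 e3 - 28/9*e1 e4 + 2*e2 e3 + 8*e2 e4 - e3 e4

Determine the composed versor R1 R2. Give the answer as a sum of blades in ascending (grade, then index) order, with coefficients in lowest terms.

Distribute over the terms of R2 (each basis-blade product reordered to ascending indices, repeated generators contracted through their squares):
R1 (5/4*e1) = 55/32*e1 - 475/18*e2 + 205/48*e3 + 35/9*e4 + 5/2*e1 e2 e3 + 10*e1 e2 e4 - 5/4*e1 e3 e4
R1 (e2) = 190/9*e1 + 11/8*e2 - 2*e3 - 8*e4 + 41/12*e1 e2 e3 + 28/9*e1 e2 e4 - e2 e3 e4
R1 (-2/3*e3) = 41/18*e1 - 4/3*e2 - 11/12*e3 - 2/3*e4 - 380/27*e1 e2 e3 - 56/27*e1 e3 e4 + 16/3*e2 e3 e4
R1 (7/4*e4) = -49/9*e1 + 14*e2 - 7/4*e3 + 77/32*e4 + 665/18*e1 e2 e4 - 287/48*e1 e3 e4 + 7/2*e2 e3 e4
Summing the partial products and collecting blades:
Answer: 5663/288*e1 - 889/72*e2 - 19/48*e3 - 683/288*e4 - 881/108*e1 e2 e3 + 901/18*e1 e2 e4 - 4019/432*e1 e3 e4 + 47/6*e2 e3 e4


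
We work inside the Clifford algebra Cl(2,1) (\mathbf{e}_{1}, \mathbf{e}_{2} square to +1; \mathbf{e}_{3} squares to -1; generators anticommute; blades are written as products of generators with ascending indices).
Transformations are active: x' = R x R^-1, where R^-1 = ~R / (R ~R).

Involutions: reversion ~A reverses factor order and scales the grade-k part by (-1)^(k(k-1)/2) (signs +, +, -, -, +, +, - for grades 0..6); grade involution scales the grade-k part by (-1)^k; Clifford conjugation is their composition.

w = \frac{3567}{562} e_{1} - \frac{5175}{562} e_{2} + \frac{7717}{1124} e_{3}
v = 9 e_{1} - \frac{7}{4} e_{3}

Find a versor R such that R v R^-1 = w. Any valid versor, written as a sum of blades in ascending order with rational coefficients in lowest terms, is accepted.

Key observation: q(v) = q(w) = \frac{1247}{16} (sandwiches preserve the norm), so R = v + w = \frac{8625}{562} e_{1} - \frac{5175}{562} e_{2} + \frac{2875}{562} e_{3} works whenever it is invertible — the component of v along it is kept and (v - w)/2 reverses, sending v to w.
Answer: \frac{8625}{562} e_{1} - \frac{5175}{562} e_{2} + \frac{2875}{562} e_{3}
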